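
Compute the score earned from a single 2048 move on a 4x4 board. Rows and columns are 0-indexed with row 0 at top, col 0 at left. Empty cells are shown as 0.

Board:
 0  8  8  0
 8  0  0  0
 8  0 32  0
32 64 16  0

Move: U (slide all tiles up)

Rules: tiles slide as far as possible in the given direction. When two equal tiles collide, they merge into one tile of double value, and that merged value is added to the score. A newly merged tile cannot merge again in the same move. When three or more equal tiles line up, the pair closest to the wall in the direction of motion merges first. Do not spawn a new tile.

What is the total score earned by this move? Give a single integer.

Slide up:
col 0: [0, 8, 8, 32] -> [16, 32, 0, 0]  score +16 (running 16)
col 1: [8, 0, 0, 64] -> [8, 64, 0, 0]  score +0 (running 16)
col 2: [8, 0, 32, 16] -> [8, 32, 16, 0]  score +0 (running 16)
col 3: [0, 0, 0, 0] -> [0, 0, 0, 0]  score +0 (running 16)
Board after move:
16  8  8  0
32 64 32  0
 0  0 16  0
 0  0  0  0

Answer: 16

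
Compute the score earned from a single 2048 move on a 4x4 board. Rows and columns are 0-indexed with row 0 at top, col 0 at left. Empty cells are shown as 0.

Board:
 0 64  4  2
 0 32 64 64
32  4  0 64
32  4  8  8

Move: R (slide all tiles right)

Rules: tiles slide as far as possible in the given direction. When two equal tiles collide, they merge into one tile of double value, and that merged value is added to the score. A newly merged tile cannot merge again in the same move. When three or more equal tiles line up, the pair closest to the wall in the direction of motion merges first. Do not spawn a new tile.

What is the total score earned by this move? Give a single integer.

Slide right:
row 0: [0, 64, 4, 2] -> [0, 64, 4, 2]  score +0 (running 0)
row 1: [0, 32, 64, 64] -> [0, 0, 32, 128]  score +128 (running 128)
row 2: [32, 4, 0, 64] -> [0, 32, 4, 64]  score +0 (running 128)
row 3: [32, 4, 8, 8] -> [0, 32, 4, 16]  score +16 (running 144)
Board after move:
  0  64   4   2
  0   0  32 128
  0  32   4  64
  0  32   4  16

Answer: 144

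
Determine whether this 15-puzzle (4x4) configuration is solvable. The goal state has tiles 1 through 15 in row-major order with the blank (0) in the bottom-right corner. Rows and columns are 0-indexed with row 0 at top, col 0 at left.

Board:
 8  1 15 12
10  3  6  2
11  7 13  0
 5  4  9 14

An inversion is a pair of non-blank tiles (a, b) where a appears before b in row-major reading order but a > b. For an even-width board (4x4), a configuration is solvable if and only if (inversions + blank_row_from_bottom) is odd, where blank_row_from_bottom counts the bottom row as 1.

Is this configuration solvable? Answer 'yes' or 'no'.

Inversions: 49
Blank is in row 2 (0-indexed from top), which is row 2 counting from the bottom (bottom = 1).
49 + 2 = 51, which is odd, so the puzzle is solvable.

Answer: yes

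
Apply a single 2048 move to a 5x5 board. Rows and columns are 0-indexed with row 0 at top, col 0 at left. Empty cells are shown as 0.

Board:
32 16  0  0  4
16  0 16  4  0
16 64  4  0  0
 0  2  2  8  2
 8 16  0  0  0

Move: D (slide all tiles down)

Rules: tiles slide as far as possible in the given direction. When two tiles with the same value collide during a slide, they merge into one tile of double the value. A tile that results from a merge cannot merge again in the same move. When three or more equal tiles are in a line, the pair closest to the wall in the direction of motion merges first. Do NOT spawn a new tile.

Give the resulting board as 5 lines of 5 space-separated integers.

Slide down:
col 0: [32, 16, 16, 0, 8] -> [0, 0, 32, 32, 8]
col 1: [16, 0, 64, 2, 16] -> [0, 16, 64, 2, 16]
col 2: [0, 16, 4, 2, 0] -> [0, 0, 16, 4, 2]
col 3: [0, 4, 0, 8, 0] -> [0, 0, 0, 4, 8]
col 4: [4, 0, 0, 2, 0] -> [0, 0, 0, 4, 2]

Answer:  0  0  0  0  0
 0 16  0  0  0
32 64 16  0  0
32  2  4  4  4
 8 16  2  8  2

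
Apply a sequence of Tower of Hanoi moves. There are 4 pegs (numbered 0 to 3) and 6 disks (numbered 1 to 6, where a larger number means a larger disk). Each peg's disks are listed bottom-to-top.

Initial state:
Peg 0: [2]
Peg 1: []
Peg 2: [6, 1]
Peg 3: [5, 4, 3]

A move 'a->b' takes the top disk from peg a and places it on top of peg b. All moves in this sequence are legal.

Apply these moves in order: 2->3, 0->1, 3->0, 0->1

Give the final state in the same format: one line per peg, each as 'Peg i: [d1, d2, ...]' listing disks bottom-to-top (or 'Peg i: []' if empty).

After move 1 (2->3):
Peg 0: [2]
Peg 1: []
Peg 2: [6]
Peg 3: [5, 4, 3, 1]

After move 2 (0->1):
Peg 0: []
Peg 1: [2]
Peg 2: [6]
Peg 3: [5, 4, 3, 1]

After move 3 (3->0):
Peg 0: [1]
Peg 1: [2]
Peg 2: [6]
Peg 3: [5, 4, 3]

After move 4 (0->1):
Peg 0: []
Peg 1: [2, 1]
Peg 2: [6]
Peg 3: [5, 4, 3]

Answer: Peg 0: []
Peg 1: [2, 1]
Peg 2: [6]
Peg 3: [5, 4, 3]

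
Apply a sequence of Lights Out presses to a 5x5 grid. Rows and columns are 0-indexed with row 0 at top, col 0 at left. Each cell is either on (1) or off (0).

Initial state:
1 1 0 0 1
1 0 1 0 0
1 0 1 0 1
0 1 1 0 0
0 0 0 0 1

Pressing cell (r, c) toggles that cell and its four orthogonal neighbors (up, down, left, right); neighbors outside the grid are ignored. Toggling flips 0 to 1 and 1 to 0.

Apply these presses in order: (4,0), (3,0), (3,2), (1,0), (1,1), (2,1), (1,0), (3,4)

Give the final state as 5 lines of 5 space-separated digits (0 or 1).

After press 1 at (4,0):
1 1 0 0 1
1 0 1 0 0
1 0 1 0 1
1 1 1 0 0
1 1 0 0 1

After press 2 at (3,0):
1 1 0 0 1
1 0 1 0 0
0 0 1 0 1
0 0 1 0 0
0 1 0 0 1

After press 3 at (3,2):
1 1 0 0 1
1 0 1 0 0
0 0 0 0 1
0 1 0 1 0
0 1 1 0 1

After press 4 at (1,0):
0 1 0 0 1
0 1 1 0 0
1 0 0 0 1
0 1 0 1 0
0 1 1 0 1

After press 5 at (1,1):
0 0 0 0 1
1 0 0 0 0
1 1 0 0 1
0 1 0 1 0
0 1 1 0 1

After press 6 at (2,1):
0 0 0 0 1
1 1 0 0 0
0 0 1 0 1
0 0 0 1 0
0 1 1 0 1

After press 7 at (1,0):
1 0 0 0 1
0 0 0 0 0
1 0 1 0 1
0 0 0 1 0
0 1 1 0 1

After press 8 at (3,4):
1 0 0 0 1
0 0 0 0 0
1 0 1 0 0
0 0 0 0 1
0 1 1 0 0

Answer: 1 0 0 0 1
0 0 0 0 0
1 0 1 0 0
0 0 0 0 1
0 1 1 0 0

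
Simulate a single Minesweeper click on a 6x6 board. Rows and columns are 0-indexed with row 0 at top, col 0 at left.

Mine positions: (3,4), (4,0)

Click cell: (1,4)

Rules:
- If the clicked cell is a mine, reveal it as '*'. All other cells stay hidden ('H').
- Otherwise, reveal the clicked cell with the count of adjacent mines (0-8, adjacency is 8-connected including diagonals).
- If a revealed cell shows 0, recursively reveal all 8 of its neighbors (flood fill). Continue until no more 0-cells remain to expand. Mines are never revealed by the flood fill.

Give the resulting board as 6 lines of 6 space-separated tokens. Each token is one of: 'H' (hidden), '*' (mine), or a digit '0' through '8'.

0 0 0 0 0 0
0 0 0 0 0 0
0 0 0 1 1 1
1 1 0 1 H H
H 1 0 1 1 1
H 1 0 0 0 0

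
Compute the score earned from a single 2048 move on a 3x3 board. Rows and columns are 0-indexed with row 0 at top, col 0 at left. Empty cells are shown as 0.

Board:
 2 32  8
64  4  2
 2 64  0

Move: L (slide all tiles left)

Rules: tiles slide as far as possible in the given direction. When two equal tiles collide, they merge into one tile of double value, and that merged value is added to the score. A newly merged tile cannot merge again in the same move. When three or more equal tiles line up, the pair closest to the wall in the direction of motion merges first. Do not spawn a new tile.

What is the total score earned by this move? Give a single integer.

Slide left:
row 0: [2, 32, 8] -> [2, 32, 8]  score +0 (running 0)
row 1: [64, 4, 2] -> [64, 4, 2]  score +0 (running 0)
row 2: [2, 64, 0] -> [2, 64, 0]  score +0 (running 0)
Board after move:
 2 32  8
64  4  2
 2 64  0

Answer: 0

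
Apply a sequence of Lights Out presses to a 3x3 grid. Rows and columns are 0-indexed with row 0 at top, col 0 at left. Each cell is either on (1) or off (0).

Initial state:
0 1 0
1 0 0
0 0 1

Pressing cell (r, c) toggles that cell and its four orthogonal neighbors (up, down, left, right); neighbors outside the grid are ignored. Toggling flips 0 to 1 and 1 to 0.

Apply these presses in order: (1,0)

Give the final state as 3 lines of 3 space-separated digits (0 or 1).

Answer: 1 1 0
0 1 0
1 0 1

Derivation:
After press 1 at (1,0):
1 1 0
0 1 0
1 0 1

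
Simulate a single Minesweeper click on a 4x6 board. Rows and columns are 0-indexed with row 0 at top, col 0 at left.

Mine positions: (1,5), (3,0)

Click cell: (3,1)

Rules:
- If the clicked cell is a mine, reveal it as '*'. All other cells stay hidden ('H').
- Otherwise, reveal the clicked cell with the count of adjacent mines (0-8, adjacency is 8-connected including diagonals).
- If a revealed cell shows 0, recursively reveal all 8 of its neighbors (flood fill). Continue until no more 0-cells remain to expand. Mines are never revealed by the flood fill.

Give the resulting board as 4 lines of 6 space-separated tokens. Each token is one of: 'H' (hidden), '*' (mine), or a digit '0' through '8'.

H H H H H H
H H H H H H
H H H H H H
H 1 H H H H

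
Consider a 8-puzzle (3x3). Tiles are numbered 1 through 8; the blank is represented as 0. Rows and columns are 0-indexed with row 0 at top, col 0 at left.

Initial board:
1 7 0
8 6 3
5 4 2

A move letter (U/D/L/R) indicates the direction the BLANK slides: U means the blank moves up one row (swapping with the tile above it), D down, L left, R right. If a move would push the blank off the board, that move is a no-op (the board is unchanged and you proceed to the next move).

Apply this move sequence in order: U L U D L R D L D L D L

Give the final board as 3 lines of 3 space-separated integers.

After move 1 (U):
1 7 0
8 6 3
5 4 2

After move 2 (L):
1 0 7
8 6 3
5 4 2

After move 3 (U):
1 0 7
8 6 3
5 4 2

After move 4 (D):
1 6 7
8 0 3
5 4 2

After move 5 (L):
1 6 7
0 8 3
5 4 2

After move 6 (R):
1 6 7
8 0 3
5 4 2

After move 7 (D):
1 6 7
8 4 3
5 0 2

After move 8 (L):
1 6 7
8 4 3
0 5 2

After move 9 (D):
1 6 7
8 4 3
0 5 2

After move 10 (L):
1 6 7
8 4 3
0 5 2

After move 11 (D):
1 6 7
8 4 3
0 5 2

After move 12 (L):
1 6 7
8 4 3
0 5 2

Answer: 1 6 7
8 4 3
0 5 2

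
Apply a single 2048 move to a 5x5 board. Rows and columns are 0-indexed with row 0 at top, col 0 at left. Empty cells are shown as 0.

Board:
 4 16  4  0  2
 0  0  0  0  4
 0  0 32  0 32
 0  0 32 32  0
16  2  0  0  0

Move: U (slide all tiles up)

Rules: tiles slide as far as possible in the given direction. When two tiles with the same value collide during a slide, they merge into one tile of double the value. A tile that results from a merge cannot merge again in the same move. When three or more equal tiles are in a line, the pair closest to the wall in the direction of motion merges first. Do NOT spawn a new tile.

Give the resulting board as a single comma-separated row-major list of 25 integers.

Answer: 4, 16, 4, 32, 2, 16, 2, 64, 0, 4, 0, 0, 0, 0, 32, 0, 0, 0, 0, 0, 0, 0, 0, 0, 0

Derivation:
Slide up:
col 0: [4, 0, 0, 0, 16] -> [4, 16, 0, 0, 0]
col 1: [16, 0, 0, 0, 2] -> [16, 2, 0, 0, 0]
col 2: [4, 0, 32, 32, 0] -> [4, 64, 0, 0, 0]
col 3: [0, 0, 0, 32, 0] -> [32, 0, 0, 0, 0]
col 4: [2, 4, 32, 0, 0] -> [2, 4, 32, 0, 0]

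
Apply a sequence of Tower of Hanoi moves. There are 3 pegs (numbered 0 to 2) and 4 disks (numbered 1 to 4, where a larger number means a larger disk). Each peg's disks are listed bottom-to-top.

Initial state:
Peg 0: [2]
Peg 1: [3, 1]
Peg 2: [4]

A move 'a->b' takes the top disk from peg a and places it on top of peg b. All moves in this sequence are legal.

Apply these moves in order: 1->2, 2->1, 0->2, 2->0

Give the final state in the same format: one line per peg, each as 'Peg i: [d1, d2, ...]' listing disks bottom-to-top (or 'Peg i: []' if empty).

Answer: Peg 0: [2]
Peg 1: [3, 1]
Peg 2: [4]

Derivation:
After move 1 (1->2):
Peg 0: [2]
Peg 1: [3]
Peg 2: [4, 1]

After move 2 (2->1):
Peg 0: [2]
Peg 1: [3, 1]
Peg 2: [4]

After move 3 (0->2):
Peg 0: []
Peg 1: [3, 1]
Peg 2: [4, 2]

After move 4 (2->0):
Peg 0: [2]
Peg 1: [3, 1]
Peg 2: [4]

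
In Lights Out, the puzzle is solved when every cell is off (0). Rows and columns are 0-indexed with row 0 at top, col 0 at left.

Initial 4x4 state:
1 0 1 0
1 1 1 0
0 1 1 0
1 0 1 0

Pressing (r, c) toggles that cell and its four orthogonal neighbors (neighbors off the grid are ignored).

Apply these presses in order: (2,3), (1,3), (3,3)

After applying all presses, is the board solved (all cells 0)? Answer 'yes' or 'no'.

Answer: no

Derivation:
After press 1 at (2,3):
1 0 1 0
1 1 1 1
0 1 0 1
1 0 1 1

After press 2 at (1,3):
1 0 1 1
1 1 0 0
0 1 0 0
1 0 1 1

After press 3 at (3,3):
1 0 1 1
1 1 0 0
0 1 0 1
1 0 0 0

Lights still on: 8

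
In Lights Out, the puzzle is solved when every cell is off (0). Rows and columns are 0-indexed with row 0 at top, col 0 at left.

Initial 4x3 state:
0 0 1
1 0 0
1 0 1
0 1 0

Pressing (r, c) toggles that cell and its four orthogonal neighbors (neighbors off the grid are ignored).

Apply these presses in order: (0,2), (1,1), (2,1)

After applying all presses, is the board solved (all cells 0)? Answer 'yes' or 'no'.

Answer: yes

Derivation:
After press 1 at (0,2):
0 1 0
1 0 1
1 0 1
0 1 0

After press 2 at (1,1):
0 0 0
0 1 0
1 1 1
0 1 0

After press 3 at (2,1):
0 0 0
0 0 0
0 0 0
0 0 0

Lights still on: 0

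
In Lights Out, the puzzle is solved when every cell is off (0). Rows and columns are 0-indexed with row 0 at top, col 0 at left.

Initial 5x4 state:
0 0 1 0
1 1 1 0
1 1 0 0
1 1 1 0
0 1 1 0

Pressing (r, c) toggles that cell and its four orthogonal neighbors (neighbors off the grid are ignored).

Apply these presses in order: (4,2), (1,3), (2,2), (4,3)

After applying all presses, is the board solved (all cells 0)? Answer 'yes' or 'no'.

After press 1 at (4,2):
0 0 1 0
1 1 1 0
1 1 0 0
1 1 0 0
0 0 0 1

After press 2 at (1,3):
0 0 1 1
1 1 0 1
1 1 0 1
1 1 0 0
0 0 0 1

After press 3 at (2,2):
0 0 1 1
1 1 1 1
1 0 1 0
1 1 1 0
0 0 0 1

After press 4 at (4,3):
0 0 1 1
1 1 1 1
1 0 1 0
1 1 1 1
0 0 1 0

Lights still on: 13

Answer: no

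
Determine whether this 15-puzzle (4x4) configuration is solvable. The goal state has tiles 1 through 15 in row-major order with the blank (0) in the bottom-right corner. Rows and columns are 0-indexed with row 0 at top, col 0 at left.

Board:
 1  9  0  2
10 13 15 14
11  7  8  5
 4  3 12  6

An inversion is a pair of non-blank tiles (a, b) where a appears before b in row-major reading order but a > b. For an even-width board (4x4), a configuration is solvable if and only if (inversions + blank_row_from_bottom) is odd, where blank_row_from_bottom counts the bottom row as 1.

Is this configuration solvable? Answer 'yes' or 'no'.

Inversions: 56
Blank is in row 0 (0-indexed from top), which is row 4 counting from the bottom (bottom = 1).
56 + 4 = 60, which is even, so the puzzle is not solvable.

Answer: no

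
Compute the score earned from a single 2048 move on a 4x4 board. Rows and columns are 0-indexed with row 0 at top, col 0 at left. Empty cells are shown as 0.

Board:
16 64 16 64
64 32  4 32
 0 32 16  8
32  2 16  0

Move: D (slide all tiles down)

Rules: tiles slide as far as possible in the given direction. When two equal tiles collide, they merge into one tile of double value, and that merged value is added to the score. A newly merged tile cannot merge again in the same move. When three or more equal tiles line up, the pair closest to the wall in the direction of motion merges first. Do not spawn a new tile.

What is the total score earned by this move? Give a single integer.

Slide down:
col 0: [16, 64, 0, 32] -> [0, 16, 64, 32]  score +0 (running 0)
col 1: [64, 32, 32, 2] -> [0, 64, 64, 2]  score +64 (running 64)
col 2: [16, 4, 16, 16] -> [0, 16, 4, 32]  score +32 (running 96)
col 3: [64, 32, 8, 0] -> [0, 64, 32, 8]  score +0 (running 96)
Board after move:
 0  0  0  0
16 64 16 64
64 64  4 32
32  2 32  8

Answer: 96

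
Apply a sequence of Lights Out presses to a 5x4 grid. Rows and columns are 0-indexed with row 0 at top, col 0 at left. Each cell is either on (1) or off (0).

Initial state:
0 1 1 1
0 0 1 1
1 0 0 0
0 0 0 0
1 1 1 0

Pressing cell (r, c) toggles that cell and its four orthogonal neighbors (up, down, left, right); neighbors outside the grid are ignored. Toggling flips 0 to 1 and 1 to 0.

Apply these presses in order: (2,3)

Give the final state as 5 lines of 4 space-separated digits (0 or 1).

Answer: 0 1 1 1
0 0 1 0
1 0 1 1
0 0 0 1
1 1 1 0

Derivation:
After press 1 at (2,3):
0 1 1 1
0 0 1 0
1 0 1 1
0 0 0 1
1 1 1 0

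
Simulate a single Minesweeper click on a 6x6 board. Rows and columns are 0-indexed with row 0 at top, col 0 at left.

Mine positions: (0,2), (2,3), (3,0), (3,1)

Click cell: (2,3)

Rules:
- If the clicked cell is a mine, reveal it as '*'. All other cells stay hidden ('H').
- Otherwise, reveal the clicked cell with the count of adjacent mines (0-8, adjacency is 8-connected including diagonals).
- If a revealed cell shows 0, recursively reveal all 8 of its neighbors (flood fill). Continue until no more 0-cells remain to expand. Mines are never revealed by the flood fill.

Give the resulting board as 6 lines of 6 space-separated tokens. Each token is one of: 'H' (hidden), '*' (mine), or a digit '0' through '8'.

H H H H H H
H H H H H H
H H H * H H
H H H H H H
H H H H H H
H H H H H H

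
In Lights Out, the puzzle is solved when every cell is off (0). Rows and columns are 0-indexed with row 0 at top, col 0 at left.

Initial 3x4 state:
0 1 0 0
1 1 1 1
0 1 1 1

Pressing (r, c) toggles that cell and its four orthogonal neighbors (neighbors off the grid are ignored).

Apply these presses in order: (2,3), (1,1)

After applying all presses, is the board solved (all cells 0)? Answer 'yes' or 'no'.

Answer: yes

Derivation:
After press 1 at (2,3):
0 1 0 0
1 1 1 0
0 1 0 0

After press 2 at (1,1):
0 0 0 0
0 0 0 0
0 0 0 0

Lights still on: 0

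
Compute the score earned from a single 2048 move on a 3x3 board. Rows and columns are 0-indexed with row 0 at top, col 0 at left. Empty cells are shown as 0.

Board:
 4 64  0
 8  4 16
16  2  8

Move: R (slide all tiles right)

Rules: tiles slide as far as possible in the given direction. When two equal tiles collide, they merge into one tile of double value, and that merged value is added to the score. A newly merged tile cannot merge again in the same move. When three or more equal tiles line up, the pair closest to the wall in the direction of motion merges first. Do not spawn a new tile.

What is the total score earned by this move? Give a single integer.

Answer: 0

Derivation:
Slide right:
row 0: [4, 64, 0] -> [0, 4, 64]  score +0 (running 0)
row 1: [8, 4, 16] -> [8, 4, 16]  score +0 (running 0)
row 2: [16, 2, 8] -> [16, 2, 8]  score +0 (running 0)
Board after move:
 0  4 64
 8  4 16
16  2  8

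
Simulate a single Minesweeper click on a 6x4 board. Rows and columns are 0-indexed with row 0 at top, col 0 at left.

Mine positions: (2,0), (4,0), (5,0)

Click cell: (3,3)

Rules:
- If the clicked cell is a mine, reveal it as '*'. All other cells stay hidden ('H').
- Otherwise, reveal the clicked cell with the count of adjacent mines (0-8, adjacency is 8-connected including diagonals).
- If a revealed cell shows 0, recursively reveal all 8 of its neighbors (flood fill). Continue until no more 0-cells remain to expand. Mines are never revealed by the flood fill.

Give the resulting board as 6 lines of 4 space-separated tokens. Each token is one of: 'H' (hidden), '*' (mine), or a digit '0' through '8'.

0 0 0 0
1 1 0 0
H 1 0 0
H 2 0 0
H 2 0 0
H 2 0 0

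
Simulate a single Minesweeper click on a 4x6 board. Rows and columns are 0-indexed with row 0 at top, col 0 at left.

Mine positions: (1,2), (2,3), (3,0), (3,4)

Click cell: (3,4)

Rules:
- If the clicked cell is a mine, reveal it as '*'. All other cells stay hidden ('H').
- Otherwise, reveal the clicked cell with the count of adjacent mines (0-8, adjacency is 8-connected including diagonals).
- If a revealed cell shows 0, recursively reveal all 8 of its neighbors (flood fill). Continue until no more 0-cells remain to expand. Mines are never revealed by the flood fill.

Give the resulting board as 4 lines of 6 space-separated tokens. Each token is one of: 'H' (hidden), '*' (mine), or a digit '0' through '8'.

H H H H H H
H H H H H H
H H H H H H
H H H H * H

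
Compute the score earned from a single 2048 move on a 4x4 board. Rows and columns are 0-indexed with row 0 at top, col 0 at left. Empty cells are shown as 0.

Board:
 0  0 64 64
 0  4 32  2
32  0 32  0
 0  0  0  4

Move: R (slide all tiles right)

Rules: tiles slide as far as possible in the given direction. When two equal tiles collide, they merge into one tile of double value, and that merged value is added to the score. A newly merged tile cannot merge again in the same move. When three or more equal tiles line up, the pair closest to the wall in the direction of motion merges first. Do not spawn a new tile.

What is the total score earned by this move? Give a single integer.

Answer: 192

Derivation:
Slide right:
row 0: [0, 0, 64, 64] -> [0, 0, 0, 128]  score +128 (running 128)
row 1: [0, 4, 32, 2] -> [0, 4, 32, 2]  score +0 (running 128)
row 2: [32, 0, 32, 0] -> [0, 0, 0, 64]  score +64 (running 192)
row 3: [0, 0, 0, 4] -> [0, 0, 0, 4]  score +0 (running 192)
Board after move:
  0   0   0 128
  0   4  32   2
  0   0   0  64
  0   0   0   4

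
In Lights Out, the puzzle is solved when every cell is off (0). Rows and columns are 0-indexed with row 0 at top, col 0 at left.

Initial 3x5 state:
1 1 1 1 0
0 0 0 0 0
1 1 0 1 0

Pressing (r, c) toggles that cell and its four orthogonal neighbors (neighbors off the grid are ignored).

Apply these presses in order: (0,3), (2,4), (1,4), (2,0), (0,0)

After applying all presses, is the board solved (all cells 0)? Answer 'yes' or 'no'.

After press 1 at (0,3):
1 1 0 0 1
0 0 0 1 0
1 1 0 1 0

After press 2 at (2,4):
1 1 0 0 1
0 0 0 1 1
1 1 0 0 1

After press 3 at (1,4):
1 1 0 0 0
0 0 0 0 0
1 1 0 0 0

After press 4 at (2,0):
1 1 0 0 0
1 0 0 0 0
0 0 0 0 0

After press 5 at (0,0):
0 0 0 0 0
0 0 0 0 0
0 0 0 0 0

Lights still on: 0

Answer: yes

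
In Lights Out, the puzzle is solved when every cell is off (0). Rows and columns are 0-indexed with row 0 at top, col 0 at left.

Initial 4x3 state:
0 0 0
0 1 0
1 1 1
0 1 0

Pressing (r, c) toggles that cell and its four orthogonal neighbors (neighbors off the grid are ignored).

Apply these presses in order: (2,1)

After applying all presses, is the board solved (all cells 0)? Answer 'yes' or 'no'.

Answer: yes

Derivation:
After press 1 at (2,1):
0 0 0
0 0 0
0 0 0
0 0 0

Lights still on: 0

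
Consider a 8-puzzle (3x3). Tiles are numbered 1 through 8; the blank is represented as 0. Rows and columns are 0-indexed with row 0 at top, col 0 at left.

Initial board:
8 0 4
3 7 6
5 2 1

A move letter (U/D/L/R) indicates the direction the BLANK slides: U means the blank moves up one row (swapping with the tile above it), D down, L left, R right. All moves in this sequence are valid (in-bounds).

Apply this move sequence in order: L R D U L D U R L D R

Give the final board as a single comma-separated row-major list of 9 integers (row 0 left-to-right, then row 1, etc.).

Answer: 3, 8, 4, 7, 0, 6, 5, 2, 1

Derivation:
After move 1 (L):
0 8 4
3 7 6
5 2 1

After move 2 (R):
8 0 4
3 7 6
5 2 1

After move 3 (D):
8 7 4
3 0 6
5 2 1

After move 4 (U):
8 0 4
3 7 6
5 2 1

After move 5 (L):
0 8 4
3 7 6
5 2 1

After move 6 (D):
3 8 4
0 7 6
5 2 1

After move 7 (U):
0 8 4
3 7 6
5 2 1

After move 8 (R):
8 0 4
3 7 6
5 2 1

After move 9 (L):
0 8 4
3 7 6
5 2 1

After move 10 (D):
3 8 4
0 7 6
5 2 1

After move 11 (R):
3 8 4
7 0 6
5 2 1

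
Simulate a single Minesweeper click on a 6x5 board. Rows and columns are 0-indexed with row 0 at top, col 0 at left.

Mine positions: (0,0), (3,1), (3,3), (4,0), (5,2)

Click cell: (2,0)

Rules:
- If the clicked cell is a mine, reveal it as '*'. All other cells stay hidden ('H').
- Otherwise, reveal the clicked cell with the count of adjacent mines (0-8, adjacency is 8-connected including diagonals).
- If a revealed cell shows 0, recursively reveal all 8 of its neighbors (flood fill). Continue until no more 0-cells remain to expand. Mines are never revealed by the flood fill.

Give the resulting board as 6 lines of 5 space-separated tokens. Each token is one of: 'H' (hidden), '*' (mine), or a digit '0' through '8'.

H H H H H
H H H H H
1 H H H H
H H H H H
H H H H H
H H H H H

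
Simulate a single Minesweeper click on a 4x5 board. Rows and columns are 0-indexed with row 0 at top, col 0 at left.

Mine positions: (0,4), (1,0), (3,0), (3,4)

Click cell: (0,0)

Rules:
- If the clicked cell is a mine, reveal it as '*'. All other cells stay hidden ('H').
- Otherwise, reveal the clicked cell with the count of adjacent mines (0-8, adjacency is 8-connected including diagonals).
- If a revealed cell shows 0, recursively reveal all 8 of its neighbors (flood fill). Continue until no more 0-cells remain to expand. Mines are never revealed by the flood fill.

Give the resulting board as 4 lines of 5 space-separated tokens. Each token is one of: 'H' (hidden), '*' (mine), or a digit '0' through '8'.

1 H H H H
H H H H H
H H H H H
H H H H H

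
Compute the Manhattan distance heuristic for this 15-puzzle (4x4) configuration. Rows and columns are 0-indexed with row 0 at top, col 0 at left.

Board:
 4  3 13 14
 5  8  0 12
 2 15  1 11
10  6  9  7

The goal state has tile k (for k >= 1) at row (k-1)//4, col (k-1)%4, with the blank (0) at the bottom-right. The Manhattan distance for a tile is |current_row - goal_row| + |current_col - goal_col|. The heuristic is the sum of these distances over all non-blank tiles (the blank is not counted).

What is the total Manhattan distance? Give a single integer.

Answer: 37

Derivation:
Tile 4: at (0,0), goal (0,3), distance |0-0|+|0-3| = 3
Tile 3: at (0,1), goal (0,2), distance |0-0|+|1-2| = 1
Tile 13: at (0,2), goal (3,0), distance |0-3|+|2-0| = 5
Tile 14: at (0,3), goal (3,1), distance |0-3|+|3-1| = 5
Tile 5: at (1,0), goal (1,0), distance |1-1|+|0-0| = 0
Tile 8: at (1,1), goal (1,3), distance |1-1|+|1-3| = 2
Tile 12: at (1,3), goal (2,3), distance |1-2|+|3-3| = 1
Tile 2: at (2,0), goal (0,1), distance |2-0|+|0-1| = 3
Tile 15: at (2,1), goal (3,2), distance |2-3|+|1-2| = 2
Tile 1: at (2,2), goal (0,0), distance |2-0|+|2-0| = 4
Tile 11: at (2,3), goal (2,2), distance |2-2|+|3-2| = 1
Tile 10: at (3,0), goal (2,1), distance |3-2|+|0-1| = 2
Tile 6: at (3,1), goal (1,1), distance |3-1|+|1-1| = 2
Tile 9: at (3,2), goal (2,0), distance |3-2|+|2-0| = 3
Tile 7: at (3,3), goal (1,2), distance |3-1|+|3-2| = 3
Sum: 3 + 1 + 5 + 5 + 0 + 2 + 1 + 3 + 2 + 4 + 1 + 2 + 2 + 3 + 3 = 37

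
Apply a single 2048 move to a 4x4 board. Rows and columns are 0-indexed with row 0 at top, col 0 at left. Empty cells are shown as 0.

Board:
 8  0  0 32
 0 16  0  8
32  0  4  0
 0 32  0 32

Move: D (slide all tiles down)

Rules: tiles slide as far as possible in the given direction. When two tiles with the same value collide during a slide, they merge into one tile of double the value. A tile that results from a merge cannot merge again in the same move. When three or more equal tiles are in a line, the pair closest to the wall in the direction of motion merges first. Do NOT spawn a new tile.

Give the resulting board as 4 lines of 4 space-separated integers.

Answer:  0  0  0  0
 0  0  0 32
 8 16  0  8
32 32  4 32

Derivation:
Slide down:
col 0: [8, 0, 32, 0] -> [0, 0, 8, 32]
col 1: [0, 16, 0, 32] -> [0, 0, 16, 32]
col 2: [0, 0, 4, 0] -> [0, 0, 0, 4]
col 3: [32, 8, 0, 32] -> [0, 32, 8, 32]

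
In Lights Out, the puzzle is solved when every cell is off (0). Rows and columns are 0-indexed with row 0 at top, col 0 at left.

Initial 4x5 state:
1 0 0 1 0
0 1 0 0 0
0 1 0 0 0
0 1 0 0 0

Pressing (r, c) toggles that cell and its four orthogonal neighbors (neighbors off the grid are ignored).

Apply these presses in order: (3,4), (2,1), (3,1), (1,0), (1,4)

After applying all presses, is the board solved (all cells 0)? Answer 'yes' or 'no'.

After press 1 at (3,4):
1 0 0 1 0
0 1 0 0 0
0 1 0 0 1
0 1 0 1 1

After press 2 at (2,1):
1 0 0 1 0
0 0 0 0 0
1 0 1 0 1
0 0 0 1 1

After press 3 at (3,1):
1 0 0 1 0
0 0 0 0 0
1 1 1 0 1
1 1 1 1 1

After press 4 at (1,0):
0 0 0 1 0
1 1 0 0 0
0 1 1 0 1
1 1 1 1 1

After press 5 at (1,4):
0 0 0 1 1
1 1 0 1 1
0 1 1 0 0
1 1 1 1 1

Lights still on: 13

Answer: no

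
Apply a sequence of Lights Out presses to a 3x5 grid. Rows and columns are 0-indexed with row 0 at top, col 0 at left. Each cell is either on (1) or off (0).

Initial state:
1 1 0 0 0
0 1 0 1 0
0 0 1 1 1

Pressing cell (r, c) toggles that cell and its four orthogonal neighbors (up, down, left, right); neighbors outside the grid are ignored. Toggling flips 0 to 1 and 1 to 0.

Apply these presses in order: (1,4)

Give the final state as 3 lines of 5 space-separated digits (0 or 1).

After press 1 at (1,4):
1 1 0 0 1
0 1 0 0 1
0 0 1 1 0

Answer: 1 1 0 0 1
0 1 0 0 1
0 0 1 1 0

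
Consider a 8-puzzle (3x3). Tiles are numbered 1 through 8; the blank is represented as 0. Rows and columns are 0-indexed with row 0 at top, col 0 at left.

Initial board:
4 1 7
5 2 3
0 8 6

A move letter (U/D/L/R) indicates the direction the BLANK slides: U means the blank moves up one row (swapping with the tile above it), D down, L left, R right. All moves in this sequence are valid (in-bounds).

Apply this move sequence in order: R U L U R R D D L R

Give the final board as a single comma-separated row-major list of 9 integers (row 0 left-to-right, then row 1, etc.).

Answer: 1, 7, 3, 4, 5, 6, 8, 2, 0

Derivation:
After move 1 (R):
4 1 7
5 2 3
8 0 6

After move 2 (U):
4 1 7
5 0 3
8 2 6

After move 3 (L):
4 1 7
0 5 3
8 2 6

After move 4 (U):
0 1 7
4 5 3
8 2 6

After move 5 (R):
1 0 7
4 5 3
8 2 6

After move 6 (R):
1 7 0
4 5 3
8 2 6

After move 7 (D):
1 7 3
4 5 0
8 2 6

After move 8 (D):
1 7 3
4 5 6
8 2 0

After move 9 (L):
1 7 3
4 5 6
8 0 2

After move 10 (R):
1 7 3
4 5 6
8 2 0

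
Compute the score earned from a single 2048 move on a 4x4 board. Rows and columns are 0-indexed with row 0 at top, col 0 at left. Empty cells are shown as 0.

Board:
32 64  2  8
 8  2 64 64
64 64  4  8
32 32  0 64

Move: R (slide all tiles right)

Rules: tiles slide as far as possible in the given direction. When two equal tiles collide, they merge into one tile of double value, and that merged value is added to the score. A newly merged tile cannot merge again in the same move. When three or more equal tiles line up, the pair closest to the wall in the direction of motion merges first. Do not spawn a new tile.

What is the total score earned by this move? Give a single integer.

Slide right:
row 0: [32, 64, 2, 8] -> [32, 64, 2, 8]  score +0 (running 0)
row 1: [8, 2, 64, 64] -> [0, 8, 2, 128]  score +128 (running 128)
row 2: [64, 64, 4, 8] -> [0, 128, 4, 8]  score +128 (running 256)
row 3: [32, 32, 0, 64] -> [0, 0, 64, 64]  score +64 (running 320)
Board after move:
 32  64   2   8
  0   8   2 128
  0 128   4   8
  0   0  64  64

Answer: 320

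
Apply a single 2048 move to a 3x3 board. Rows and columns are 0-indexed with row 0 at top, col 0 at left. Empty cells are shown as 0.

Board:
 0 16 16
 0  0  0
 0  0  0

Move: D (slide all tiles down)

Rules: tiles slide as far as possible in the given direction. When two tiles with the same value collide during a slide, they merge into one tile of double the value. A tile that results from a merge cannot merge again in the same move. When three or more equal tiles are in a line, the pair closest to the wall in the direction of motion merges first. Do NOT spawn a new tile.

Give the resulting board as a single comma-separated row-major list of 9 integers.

Answer: 0, 0, 0, 0, 0, 0, 0, 16, 16

Derivation:
Slide down:
col 0: [0, 0, 0] -> [0, 0, 0]
col 1: [16, 0, 0] -> [0, 0, 16]
col 2: [16, 0, 0] -> [0, 0, 16]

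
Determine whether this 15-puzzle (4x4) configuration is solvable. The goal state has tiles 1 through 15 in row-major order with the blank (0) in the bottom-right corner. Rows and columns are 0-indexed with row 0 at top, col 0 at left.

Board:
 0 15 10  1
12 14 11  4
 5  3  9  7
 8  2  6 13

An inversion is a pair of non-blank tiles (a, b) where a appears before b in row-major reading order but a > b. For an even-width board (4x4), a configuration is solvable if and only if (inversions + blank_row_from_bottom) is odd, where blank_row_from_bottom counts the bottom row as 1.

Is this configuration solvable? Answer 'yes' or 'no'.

Inversions: 63
Blank is in row 0 (0-indexed from top), which is row 4 counting from the bottom (bottom = 1).
63 + 4 = 67, which is odd, so the puzzle is solvable.

Answer: yes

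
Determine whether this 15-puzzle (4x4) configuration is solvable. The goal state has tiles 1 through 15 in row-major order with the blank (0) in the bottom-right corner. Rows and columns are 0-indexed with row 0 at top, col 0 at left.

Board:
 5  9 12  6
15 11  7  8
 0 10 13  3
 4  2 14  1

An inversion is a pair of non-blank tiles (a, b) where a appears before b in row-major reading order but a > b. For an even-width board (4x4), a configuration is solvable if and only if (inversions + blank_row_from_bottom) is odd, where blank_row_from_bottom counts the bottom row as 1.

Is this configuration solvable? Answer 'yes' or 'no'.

Inversions: 63
Blank is in row 2 (0-indexed from top), which is row 2 counting from the bottom (bottom = 1).
63 + 2 = 65, which is odd, so the puzzle is solvable.

Answer: yes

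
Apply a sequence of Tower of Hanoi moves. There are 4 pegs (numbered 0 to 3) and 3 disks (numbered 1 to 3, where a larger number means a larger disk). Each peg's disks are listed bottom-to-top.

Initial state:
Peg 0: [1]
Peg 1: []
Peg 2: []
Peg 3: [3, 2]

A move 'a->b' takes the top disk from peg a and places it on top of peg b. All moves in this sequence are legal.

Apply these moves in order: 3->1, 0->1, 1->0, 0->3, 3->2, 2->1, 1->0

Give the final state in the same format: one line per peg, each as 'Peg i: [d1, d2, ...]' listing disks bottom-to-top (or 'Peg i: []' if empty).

After move 1 (3->1):
Peg 0: [1]
Peg 1: [2]
Peg 2: []
Peg 3: [3]

After move 2 (0->1):
Peg 0: []
Peg 1: [2, 1]
Peg 2: []
Peg 3: [3]

After move 3 (1->0):
Peg 0: [1]
Peg 1: [2]
Peg 2: []
Peg 3: [3]

After move 4 (0->3):
Peg 0: []
Peg 1: [2]
Peg 2: []
Peg 3: [3, 1]

After move 5 (3->2):
Peg 0: []
Peg 1: [2]
Peg 2: [1]
Peg 3: [3]

After move 6 (2->1):
Peg 0: []
Peg 1: [2, 1]
Peg 2: []
Peg 3: [3]

After move 7 (1->0):
Peg 0: [1]
Peg 1: [2]
Peg 2: []
Peg 3: [3]

Answer: Peg 0: [1]
Peg 1: [2]
Peg 2: []
Peg 3: [3]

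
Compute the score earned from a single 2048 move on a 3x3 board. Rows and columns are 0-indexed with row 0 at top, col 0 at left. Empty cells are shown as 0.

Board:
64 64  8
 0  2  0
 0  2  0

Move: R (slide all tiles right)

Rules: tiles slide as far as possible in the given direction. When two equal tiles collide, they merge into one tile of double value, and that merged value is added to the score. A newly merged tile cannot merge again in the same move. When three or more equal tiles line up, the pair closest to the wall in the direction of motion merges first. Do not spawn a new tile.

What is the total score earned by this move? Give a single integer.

Slide right:
row 0: [64, 64, 8] -> [0, 128, 8]  score +128 (running 128)
row 1: [0, 2, 0] -> [0, 0, 2]  score +0 (running 128)
row 2: [0, 2, 0] -> [0, 0, 2]  score +0 (running 128)
Board after move:
  0 128   8
  0   0   2
  0   0   2

Answer: 128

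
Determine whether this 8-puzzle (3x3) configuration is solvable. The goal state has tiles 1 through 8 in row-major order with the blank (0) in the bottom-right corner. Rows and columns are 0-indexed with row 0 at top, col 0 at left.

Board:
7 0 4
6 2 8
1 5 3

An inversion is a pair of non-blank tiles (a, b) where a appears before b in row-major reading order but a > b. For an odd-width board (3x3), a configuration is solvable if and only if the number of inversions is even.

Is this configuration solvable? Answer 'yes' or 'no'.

Answer: yes

Derivation:
Inversions (pairs i<j in row-major order where tile[i] > tile[j] > 0): 18
18 is even, so the puzzle is solvable.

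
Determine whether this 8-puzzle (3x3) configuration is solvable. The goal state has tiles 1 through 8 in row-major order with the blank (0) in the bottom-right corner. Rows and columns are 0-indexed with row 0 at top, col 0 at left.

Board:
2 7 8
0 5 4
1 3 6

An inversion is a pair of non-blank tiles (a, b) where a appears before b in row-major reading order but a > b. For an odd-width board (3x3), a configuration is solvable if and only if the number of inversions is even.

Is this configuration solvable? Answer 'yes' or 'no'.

Answer: yes

Derivation:
Inversions (pairs i<j in row-major order where tile[i] > tile[j] > 0): 16
16 is even, so the puzzle is solvable.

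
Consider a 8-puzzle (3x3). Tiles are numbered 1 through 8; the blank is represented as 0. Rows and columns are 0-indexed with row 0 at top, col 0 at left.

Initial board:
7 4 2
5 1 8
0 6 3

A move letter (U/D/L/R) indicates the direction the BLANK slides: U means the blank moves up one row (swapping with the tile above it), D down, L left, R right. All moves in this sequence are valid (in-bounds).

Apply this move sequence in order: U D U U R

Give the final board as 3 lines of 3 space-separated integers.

After move 1 (U):
7 4 2
0 1 8
5 6 3

After move 2 (D):
7 4 2
5 1 8
0 6 3

After move 3 (U):
7 4 2
0 1 8
5 6 3

After move 4 (U):
0 4 2
7 1 8
5 6 3

After move 5 (R):
4 0 2
7 1 8
5 6 3

Answer: 4 0 2
7 1 8
5 6 3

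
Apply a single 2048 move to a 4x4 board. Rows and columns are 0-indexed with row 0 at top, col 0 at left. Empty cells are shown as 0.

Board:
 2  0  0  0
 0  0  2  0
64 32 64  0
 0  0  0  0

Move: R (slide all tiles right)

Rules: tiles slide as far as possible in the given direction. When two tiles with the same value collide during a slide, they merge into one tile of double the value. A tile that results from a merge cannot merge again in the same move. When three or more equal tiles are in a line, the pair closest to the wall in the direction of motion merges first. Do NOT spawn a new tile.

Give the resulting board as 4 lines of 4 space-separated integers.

Answer:  0  0  0  2
 0  0  0  2
 0 64 32 64
 0  0  0  0

Derivation:
Slide right:
row 0: [2, 0, 0, 0] -> [0, 0, 0, 2]
row 1: [0, 0, 2, 0] -> [0, 0, 0, 2]
row 2: [64, 32, 64, 0] -> [0, 64, 32, 64]
row 3: [0, 0, 0, 0] -> [0, 0, 0, 0]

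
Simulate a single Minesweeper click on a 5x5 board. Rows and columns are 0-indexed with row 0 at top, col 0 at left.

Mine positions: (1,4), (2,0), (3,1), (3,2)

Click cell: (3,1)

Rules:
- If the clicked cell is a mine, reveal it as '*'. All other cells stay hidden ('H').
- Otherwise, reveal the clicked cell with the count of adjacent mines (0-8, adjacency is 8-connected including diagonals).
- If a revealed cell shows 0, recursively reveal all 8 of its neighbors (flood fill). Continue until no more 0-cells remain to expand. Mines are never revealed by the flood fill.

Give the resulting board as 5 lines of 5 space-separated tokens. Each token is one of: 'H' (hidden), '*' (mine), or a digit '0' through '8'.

H H H H H
H H H H H
H H H H H
H * H H H
H H H H H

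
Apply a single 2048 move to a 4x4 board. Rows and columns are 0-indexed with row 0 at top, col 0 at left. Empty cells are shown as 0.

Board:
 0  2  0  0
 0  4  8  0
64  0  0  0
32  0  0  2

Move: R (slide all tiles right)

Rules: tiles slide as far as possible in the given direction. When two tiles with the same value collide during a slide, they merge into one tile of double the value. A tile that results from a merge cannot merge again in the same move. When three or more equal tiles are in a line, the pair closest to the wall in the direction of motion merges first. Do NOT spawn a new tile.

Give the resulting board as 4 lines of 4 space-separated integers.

Slide right:
row 0: [0, 2, 0, 0] -> [0, 0, 0, 2]
row 1: [0, 4, 8, 0] -> [0, 0, 4, 8]
row 2: [64, 0, 0, 0] -> [0, 0, 0, 64]
row 3: [32, 0, 0, 2] -> [0, 0, 32, 2]

Answer:  0  0  0  2
 0  0  4  8
 0  0  0 64
 0  0 32  2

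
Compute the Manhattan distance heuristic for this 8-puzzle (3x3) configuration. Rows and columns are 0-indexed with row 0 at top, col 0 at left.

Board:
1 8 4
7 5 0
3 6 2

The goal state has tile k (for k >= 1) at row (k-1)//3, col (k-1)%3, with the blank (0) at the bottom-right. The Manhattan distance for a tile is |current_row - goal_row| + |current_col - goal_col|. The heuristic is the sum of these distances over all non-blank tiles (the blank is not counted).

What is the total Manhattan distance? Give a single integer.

Answer: 15

Derivation:
Tile 1: (0,0)->(0,0) = 0
Tile 8: (0,1)->(2,1) = 2
Tile 4: (0,2)->(1,0) = 3
Tile 7: (1,0)->(2,0) = 1
Tile 5: (1,1)->(1,1) = 0
Tile 3: (2,0)->(0,2) = 4
Tile 6: (2,1)->(1,2) = 2
Tile 2: (2,2)->(0,1) = 3
Sum: 0 + 2 + 3 + 1 + 0 + 4 + 2 + 3 = 15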